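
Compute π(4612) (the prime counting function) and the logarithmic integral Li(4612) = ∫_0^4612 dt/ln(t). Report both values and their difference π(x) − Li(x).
π(4612) = 623;  Li(4612) ≈ 638.51;  π(x) − Li(x) ≈ -15.51.

Direct count of primes ≤ 4612 gives π(4612) = 623. Numerical evaluation of the logarithmic integral gives Li(4612) ≈ 638.51. The difference π(x) − Li(x) ≈ -15.51 is typically negative for small/moderate x (Li(x) overestimates), though Littlewood's theorem shows this sign changes infinitely often.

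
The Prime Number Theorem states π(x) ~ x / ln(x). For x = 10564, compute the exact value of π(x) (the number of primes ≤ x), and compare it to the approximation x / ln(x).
π(10564) = 1289;  x/ln(x) ≈ 1140.18;  relative error ≈ 11.55%.

Directly count primes up to 10564: π(10564) = 1289. The PNT approximation gives 10564/ln(10564) ≈ 10564/9.26521 ≈ 1140.18. Relative error (π(x) − x/ln(x)) / π(x) ≈ 11.55%; the approximation is known to undercount slightly (Li(x) is a better estimate).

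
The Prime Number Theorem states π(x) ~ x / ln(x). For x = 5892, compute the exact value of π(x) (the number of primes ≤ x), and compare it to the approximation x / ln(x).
π(5892) = 775;  x/ln(x) ≈ 678.70;  relative error ≈ 12.43%.

Directly count primes up to 5892: π(5892) = 775. The PNT approximation gives 5892/ln(5892) ≈ 5892/8.68135 ≈ 678.70. Relative error (π(x) − x/ln(x)) / π(x) ≈ 12.43%; the approximation is known to undercount slightly (Li(x) is a better estimate).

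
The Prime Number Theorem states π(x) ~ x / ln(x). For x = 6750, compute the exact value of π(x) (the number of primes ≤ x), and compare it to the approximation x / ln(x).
π(6750) = 869;  x/ln(x) ≈ 765.54;  relative error ≈ 11.91%.

Directly count primes up to 6750: π(6750) = 869. The PNT approximation gives 6750/ln(6750) ≈ 6750/8.81730 ≈ 765.54. Relative error (π(x) − x/ln(x)) / π(x) ≈ 11.91%; the approximation is known to undercount slightly (Li(x) is a better estimate).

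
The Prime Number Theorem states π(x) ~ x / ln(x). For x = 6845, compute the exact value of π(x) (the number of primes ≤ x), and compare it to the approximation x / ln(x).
π(6845) = 881;  x/ln(x) ≈ 775.09;  relative error ≈ 12.02%.

Directly count primes up to 6845: π(6845) = 881. The PNT approximation gives 6845/ln(6845) ≈ 6845/8.83127 ≈ 775.09. Relative error (π(x) − x/ln(x)) / π(x) ≈ 12.02%; the approximation is known to undercount slightly (Li(x) is a better estimate).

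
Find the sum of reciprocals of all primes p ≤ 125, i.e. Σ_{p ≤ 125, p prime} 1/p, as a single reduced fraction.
Σ 1/p = 58472171373748331322981543916880425472323867753/31610054640417607788145206291543662493274686990

π(125) = 30, so the primes ≤ 125 are [2, 3, 5, 7, 11, 13, 17, 19, 23, 29, 31, 37, 41, 43, 47, 53, 59, 61, 67, 71, 73, 79, 83, 89, 97, 101, 103, 107, 109, 113]. Summing 1/p over these primes: 58472171373748331322981543916880425472323867753/31610054640417607788145206291543662493274686990 ≈ 1.8498. Mertens estimate ln ln(125) + 0.2615 ≈ 1.8360.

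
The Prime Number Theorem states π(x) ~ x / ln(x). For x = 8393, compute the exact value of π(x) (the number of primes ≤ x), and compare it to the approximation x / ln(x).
π(8393) = 1051;  x/ln(x) ≈ 928.93;  relative error ≈ 11.61%.

Directly count primes up to 8393: π(8393) = 1051. The PNT approximation gives 8393/ln(8393) ≈ 8393/9.03515 ≈ 928.93. Relative error (π(x) − x/ln(x)) / π(x) ≈ 11.61%; the approximation is known to undercount slightly (Li(x) is a better estimate).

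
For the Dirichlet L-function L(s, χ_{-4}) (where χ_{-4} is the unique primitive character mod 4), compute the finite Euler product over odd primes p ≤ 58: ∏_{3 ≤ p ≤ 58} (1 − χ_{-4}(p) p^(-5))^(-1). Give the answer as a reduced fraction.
∏ = 241552412610573346540717288090615330738043013683948985221451329316738054554305/242484077809603940117660402752750309983134701869309180441833184178683110227968

The odd primes p ≤ 58 are [3, 5, 7, 11, 13, 17, 19, 23, 29, 31, 37, 41, 43, 47, 53]. For each, χ(p) = 1 if p ≡ 1 mod 4, χ(p) = −1 if p ≡ 3 mod 4. Taking (1 − χ(p)/p^5)^(-1) = p^5/(p^5 − χ(p)): (1 − (-1)/3^5)^(-1) · (1 − (1)/5^5)^(-1) · (1 − (-1)/7^5)^(-1) · (1 − (-1)/11^5)^(-1) · (1 − (1)/13^5)^(-1) · (1 − (1)/17^5)^(-1) · (1 − (-1)/19^5)^(-1) · (1 − (-1)/23^5)^(-1) · (1 − (1)/29^5)^(-1) · (1 − (-1)/31^5)^(-1) · (1 − (1)/37^5)^(-1) · (1 − (1)/41^5)^(-1) · (1 − (-1)/43^5)^(-1) · (1 − (-1)/47^5)^(-1) · (1 − (1)/53^5)^(-1) = 241552412610573346540717288090615330738043013683948985221451329316738054554305/242484077809603940117660402752750309983134701869309180441833184178683110227968.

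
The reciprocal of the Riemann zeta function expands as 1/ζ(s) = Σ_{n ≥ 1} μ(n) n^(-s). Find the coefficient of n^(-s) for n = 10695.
μ(10695) = 1

Factor n = 10695 = 3 · 5 · 23 · 31. μ(n) = 0 if any exponent ≥ 2 (not squarefree); otherwise μ(n) = (−1)^{ω(n)} where ω(n) is the number of distinct prime factors. Applying: μ(10695) = 1.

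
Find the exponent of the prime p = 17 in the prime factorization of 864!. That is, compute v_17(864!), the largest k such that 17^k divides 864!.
v_17(864!) = 52

Legendre's formula: v_p(n!) = Σ_{k ≥ 1} ⌊n / p^k⌋. For p = 17, n = 864, the terms are:
  ⌊864/17^1⌋ = ⌊864/17⌋ = 50
  ⌊864/17^2⌋ = ⌊864/289⌋ = 2
(the next term ⌊864/17^3⌋ = 0, terminating the sum). Summing: v_17(864!) = 50 + 2 = 52.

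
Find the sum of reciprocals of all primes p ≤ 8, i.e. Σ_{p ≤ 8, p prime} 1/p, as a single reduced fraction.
Σ 1/p = 247/210

π(8) = 4, so the primes ≤ 8 are [2, 3, 5, 7]. Summing 1/p over these primes: 247/210 ≈ 1.1762. Mertens estimate ln ln(8) + 0.2615 ≈ 0.9936.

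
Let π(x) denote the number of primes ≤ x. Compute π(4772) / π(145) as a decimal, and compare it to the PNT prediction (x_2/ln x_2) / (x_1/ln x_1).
π(4772)/π(145) = 641/34 ≈ 18.8529;  PNT prediction ≈ 19.3360.

π(145) = 34 and π(4772) = 641, so π(4772)/π(145) ≈ 18.8529. The PNT-predicted ratio is (4772/ln(4772)) / (145/ln(145)) ≈ 19.3360. The two agree to within a few percent, as expected.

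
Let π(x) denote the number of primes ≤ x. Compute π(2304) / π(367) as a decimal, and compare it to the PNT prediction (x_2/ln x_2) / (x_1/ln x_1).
π(2304)/π(367) = 342/73 ≈ 4.6849;  PNT prediction ≈ 4.7884.

π(367) = 73 and π(2304) = 342, so π(2304)/π(367) ≈ 4.6849. The PNT-predicted ratio is (2304/ln(2304)) / (367/ln(367)) ≈ 4.7884. The two agree to within a few percent, as expected.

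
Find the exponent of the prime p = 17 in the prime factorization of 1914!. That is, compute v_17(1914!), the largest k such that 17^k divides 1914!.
v_17(1914!) = 118

Legendre's formula: v_p(n!) = Σ_{k ≥ 1} ⌊n / p^k⌋. For p = 17, n = 1914, the terms are:
  ⌊1914/17^1⌋ = ⌊1914/17⌋ = 112
  ⌊1914/17^2⌋ = ⌊1914/289⌋ = 6
(the next term ⌊1914/17^3⌋ = 0, terminating the sum). Summing: v_17(1914!) = 112 + 6 = 118.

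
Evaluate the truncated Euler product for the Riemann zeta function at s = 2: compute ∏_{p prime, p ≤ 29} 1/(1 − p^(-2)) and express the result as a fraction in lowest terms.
∏ = 86285158710179/52836150804480

The primes p ≤ 29 are [2, 3, 5, 7, 11, 13, 17, 19, 23, 29]. For each prime, (1 − 1/p^2)^(-1) = p^2 / (p^2 − 1). The product is (1 − 1/2^2)^(-1), (1 − 1/3^2)^(-1), (1 − 1/5^2)^(-1), (1 − 1/7^2)^(-1), (1 − 1/11^2)^(-1), (1 − 1/13^2)^(-1), (1 − 1/17^2)^(-1), (1 − 1/19^2)^(-1), (1 − 1/23^2)^(-1), (1 − 1/29^2)^(-1) = ∏ p^2 / (p^2 − 1) = 86285158710179/52836150804480.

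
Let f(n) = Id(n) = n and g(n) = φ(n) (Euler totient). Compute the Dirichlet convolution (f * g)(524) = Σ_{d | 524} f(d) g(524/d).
(Id * φ)(524) = 2088

Divisors of 524: [1, 2, 4, 131, 262, 524]. For each d | 524:
  d = 1: Id(1) · φ(524/1) = 1 · 260 = 260
  d = 2: Id(2) · φ(524/2) = 2 · 130 = 260
  d = 4: Id(4) · φ(524/4) = 4 · 130 = 520
  d = 131: Id(131) · φ(524/131) = 131 · 2 = 262
  d = 262: Id(262) · φ(524/262) = 262 · 1 = 262
  d = 524: Id(524) · φ(524/524) = 524 · 1 = 524
Summing: (Id * φ)(524) = 260 + 260 + 520 + 262 + 262 + 524 = 2088.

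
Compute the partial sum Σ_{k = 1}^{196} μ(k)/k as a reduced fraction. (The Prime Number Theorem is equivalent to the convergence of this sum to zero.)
Σ μ(k)/k = -43277238338814707352435871087729404219364080007991120795068950289487278357/2094340804123062964635950016266159511607730554966537454865305011530672742866

Values of μ(k) for 1 ≤ k ≤ 196: μ(1) = 1, μ(2) = -1, μ(3) = -1, μ(5) = -1, μ(6) = 1, μ(7) = -1, μ(10) = 1, μ(11) = -1, μ(13) = -1, μ(14) = 1, μ(15) = 1, μ(17) = -1, μ(19) = -1, μ(21) = 1, μ(22) = 1, μ(23) = -1, μ(26) = 1, μ(29) = -1, μ(30) = -1, μ(31) = -1, μ(33) = 1, μ(34) = 1, μ(35) = 1, μ(37) = -1, μ(38) = 1, μ(39) = 1, μ(41) = -1, μ(42) = -1, μ(43) = -1, μ(46) = 1, μ(47) = -1, μ(51) = 1, μ(53) = -1, μ(55) = 1, μ(57) = 1, μ(58) = 1, μ(59) = -1, μ(61) = -1, μ(62) = 1, μ(65) = 1, μ(66) = -1, μ(67) = -1, μ(69) = 1, μ(70) = -1, μ(71) = -1, μ(73) = -1, μ(74) = 1, μ(77) = 1, μ(78) = -1, μ(79) = -1, μ(82) = 1, μ(83) = -1, μ(85) = 1, μ(86) = 1, μ(87) = 1, μ(89) = -1, μ(91) = 1, μ(93) = 1, μ(94) = 1, μ(95) = 1, μ(97) = -1, μ(101) = -1, μ(102) = -1, μ(103) = -1, μ(105) = -1, μ(106) = 1, μ(107) = -1, μ(109) = -1, μ(110) = -1, μ(111) = 1, μ(113) = -1, μ(114) = -1, μ(115) = 1, μ(118) = 1, μ(119) = 1, μ(122) = 1, μ(123) = 1, μ(127) = -1, μ(129) = 1, μ(130) = -1, μ(131) = -1, μ(133) = 1, μ(134) = 1, μ(137) = -1, μ(138) = -1, μ(139) = -1, μ(141) = 1, μ(142) = 1, μ(143) = 1, μ(145) = 1, μ(146) = 1, μ(149) = -1, μ(151) = -1, μ(154) = -1, μ(155) = 1, μ(157) = -1, μ(158) = 1, μ(159) = 1, μ(161) = 1, μ(163) = -1, μ(165) = -1, μ(166) = 1, μ(167) = -1, μ(170) = -1, μ(173) = -1, μ(174) = -1, μ(177) = 1, μ(178) = 1, μ(179) = -1, μ(181) = -1, μ(182) = -1, μ(183) = 1, μ(185) = 1, μ(186) = -1, μ(187) = 1, μ(190) = -1, μ(191) = -1, μ(193) = -1, μ(194) = 1, μ(195) = -1, with μ = 0 on non-squarefree integers. Summing μ(k)/k for k where μ(k) ≠ 0 gives -43277238338814707352435871087729404219364080007991120795068950289487278357/2094340804123062964635950016266159511607730554966537454865305011530672742866 ≈ -0.0207. (PNT ⟺ this sum → 0 as n → ∞.)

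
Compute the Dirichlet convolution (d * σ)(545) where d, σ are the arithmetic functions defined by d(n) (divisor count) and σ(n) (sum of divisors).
(d * σ)(545) = 896

Divisors of 545: [1, 5, 109, 545]. For each d | 545:
  d = 1: d(1) · σ(545/1) = 1 · 660 = 660
  d = 5: d(5) · σ(545/5) = 2 · 110 = 220
  d = 109: d(109) · σ(545/109) = 2 · 6 = 12
  d = 545: d(545) · σ(545/545) = 4 · 1 = 4
Summing: (d * σ)(545) = 660 + 220 + 12 + 4 = 896.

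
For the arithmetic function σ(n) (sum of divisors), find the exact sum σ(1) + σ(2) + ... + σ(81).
Σ_{n ≤ 81} σ(n) = 5435

Compute σ(n) for each 1 ≤ n ≤ 81: σ(1) = 1, σ(2) = 3, σ(3) = 4, σ(4) = 7, σ(5) = 6, σ(6) = 12, σ(7) = 8, σ(8) = 15, σ(9) = 13, σ(10) = 18, σ(11) = 12, σ(12) = 28, σ(13) = 14, σ(14) = 24, σ(15) = 24, σ(16) = 31, σ(17) = 18, σ(18) = 39, σ(19) = 20, σ(20) = 42, σ(21) = 32, σ(22) = 36, σ(23) = 24, σ(24) = 60, σ(25) = 31, σ(26) = 42, σ(27) = 40, σ(28) = 56, σ(29) = 30, σ(30) = 72, σ(31) = 32, σ(32) = 63, σ(33) = 48, σ(34) = 54, σ(35) = 48, σ(36) = 91, σ(37) = 38, σ(38) = 60, σ(39) = 56, σ(40) = 90, σ(41) = 42, σ(42) = 96, σ(43) = 44, σ(44) = 84, σ(45) = 78, σ(46) = 72, σ(47) = 48, σ(48) = 124, σ(49) = 57, σ(50) = 93, σ(51) = 72, σ(52) = 98, σ(53) = 54, σ(54) = 120, σ(55) = 72, σ(56) = 120, σ(57) = 80, σ(58) = 90, σ(59) = 60, σ(60) = 168, σ(61) = 62, σ(62) = 96, σ(63) = 104, σ(64) = 127, σ(65) = 84, σ(66) = 144, σ(67) = 68, σ(68) = 126, σ(69) = 96, σ(70) = 144, σ(71) = 72, σ(72) = 195, σ(73) = 74, σ(74) = 114, σ(75) = 124, σ(76) = 140, σ(77) = 96, σ(78) = 168, σ(79) = 80, σ(80) = 186, σ(81) = 121. Summing all 81 values: 5435. (Average order: Σ_{n ≤ x} σ(n) ~ (π²/12) x². For x = 81, (π²/12)·81² ≈ 5396.21.)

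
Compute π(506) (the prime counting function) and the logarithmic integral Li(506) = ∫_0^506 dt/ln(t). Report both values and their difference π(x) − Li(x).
π(506) = 96;  Li(506) ≈ 102.76;  π(x) − Li(x) ≈ -6.76.

Direct count of primes ≤ 506 gives π(506) = 96. Numerical evaluation of the logarithmic integral gives Li(506) ≈ 102.76. The difference π(x) − Li(x) ≈ -6.76 is typically negative for small/moderate x (Li(x) overestimates), though Littlewood's theorem shows this sign changes infinitely often.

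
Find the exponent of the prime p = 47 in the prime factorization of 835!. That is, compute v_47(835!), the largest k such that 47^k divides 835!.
v_47(835!) = 17

Legendre's formula: v_p(n!) = Σ_{k ≥ 1} ⌊n / p^k⌋. For p = 47, n = 835, the terms are:
  ⌊835/47^1⌋ = ⌊835/47⌋ = 17
(the next term ⌊835/47^2⌋ = 0, terminating the sum). Summing: v_47(835!) = 17 = 17.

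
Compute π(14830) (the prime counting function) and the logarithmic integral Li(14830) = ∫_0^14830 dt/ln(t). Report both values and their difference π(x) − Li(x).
π(14830) = 1737;  Li(14830) ≈ 1758.94;  π(x) − Li(x) ≈ -21.94.

Direct count of primes ≤ 14830 gives π(14830) = 1737. Numerical evaluation of the logarithmic integral gives Li(14830) ≈ 1758.94. The difference π(x) − Li(x) ≈ -21.94 is typically negative for small/moderate x (Li(x) overestimates), though Littlewood's theorem shows this sign changes infinitely often.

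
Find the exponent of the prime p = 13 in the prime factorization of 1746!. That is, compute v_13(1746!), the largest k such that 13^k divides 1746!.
v_13(1746!) = 144

Legendre's formula: v_p(n!) = Σ_{k ≥ 1} ⌊n / p^k⌋. For p = 13, n = 1746, the terms are:
  ⌊1746/13^1⌋ = ⌊1746/13⌋ = 134
  ⌊1746/13^2⌋ = ⌊1746/169⌋ = 10
(the next term ⌊1746/13^3⌋ = 0, terminating the sum). Summing: v_13(1746!) = 134 + 10 = 144.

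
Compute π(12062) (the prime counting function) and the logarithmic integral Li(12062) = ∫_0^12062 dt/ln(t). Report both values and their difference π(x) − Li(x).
π(12062) = 1444;  Li(12062) ≈ 1467.70;  π(x) − Li(x) ≈ -23.70.

Direct count of primes ≤ 12062 gives π(12062) = 1444. Numerical evaluation of the logarithmic integral gives Li(12062) ≈ 1467.70. The difference π(x) − Li(x) ≈ -23.70 is typically negative for small/moderate x (Li(x) overestimates), though Littlewood's theorem shows this sign changes infinitely often.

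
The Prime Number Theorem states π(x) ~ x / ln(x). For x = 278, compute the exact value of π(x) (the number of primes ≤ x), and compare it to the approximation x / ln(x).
π(278) = 59;  x/ln(x) ≈ 49.40;  relative error ≈ 16.27%.

Directly count primes up to 278: π(278) = 59. The PNT approximation gives 278/ln(278) ≈ 278/5.62762 ≈ 49.40. Relative error (π(x) − x/ln(x)) / π(x) ≈ 16.27%; the approximation is known to undercount slightly (Li(x) is a better estimate).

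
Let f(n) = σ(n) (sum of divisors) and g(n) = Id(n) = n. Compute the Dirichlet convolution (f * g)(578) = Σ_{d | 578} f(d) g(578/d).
(σ * Id)(578) = 4510

Divisors of 578: [1, 2, 17, 34, 289, 578]. For each d | 578:
  d = 1: σ(1) · Id(578/1) = 1 · 578 = 578
  d = 2: σ(2) · Id(578/2) = 3 · 289 = 867
  d = 17: σ(17) · Id(578/17) = 18 · 34 = 612
  d = 34: σ(34) · Id(578/34) = 54 · 17 = 918
  d = 289: σ(289) · Id(578/289) = 307 · 2 = 614
  d = 578: σ(578) · Id(578/578) = 921 · 1 = 921
Summing: (σ * Id)(578) = 578 + 867 + 612 + 918 + 614 + 921 = 4510.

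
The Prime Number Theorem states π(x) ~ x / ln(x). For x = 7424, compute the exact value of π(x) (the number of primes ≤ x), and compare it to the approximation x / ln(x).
π(7424) = 941;  x/ln(x) ≈ 832.99;  relative error ≈ 11.48%.

Directly count primes up to 7424: π(7424) = 941. The PNT approximation gives 7424/ln(7424) ≈ 7424/8.91247 ≈ 832.99. Relative error (π(x) − x/ln(x)) / π(x) ≈ 11.48%; the approximation is known to undercount slightly (Li(x) is a better estimate).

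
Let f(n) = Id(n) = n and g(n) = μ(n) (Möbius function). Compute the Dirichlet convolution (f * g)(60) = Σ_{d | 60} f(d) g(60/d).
(Id * μ)(60) = 16

Divisors of 60: [1, 2, 3, 4, 5, 6, 10, 12, 15, 20, 30, 60]. For each d | 60:
  d = 1: Id(1) · μ(60/1) = 1 · 0 = 0
  d = 2: Id(2) · μ(60/2) = 2 · -1 = -2
  d = 3: Id(3) · μ(60/3) = 3 · 0 = 0
  d = 4: Id(4) · μ(60/4) = 4 · 1 = 4
  d = 5: Id(5) · μ(60/5) = 5 · 0 = 0
  d = 6: Id(6) · μ(60/6) = 6 · 1 = 6
  d = 10: Id(10) · μ(60/10) = 10 · 1 = 10
  d = 12: Id(12) · μ(60/12) = 12 · -1 = -12
  d = 15: Id(15) · μ(60/15) = 15 · 0 = 0
  d = 20: Id(20) · μ(60/20) = 20 · -1 = -20
  d = 30: Id(30) · μ(60/30) = 30 · -1 = -30
  d = 60: Id(60) · μ(60/60) = 60 · 1 = 60
Summing: (Id * μ)(60) = 0 + -2 + 0 + 4 + 0 + 6 + 10 + -12 + 0 + -20 + -30 + 60 = 16.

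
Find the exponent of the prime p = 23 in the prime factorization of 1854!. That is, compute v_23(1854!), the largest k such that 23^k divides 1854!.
v_23(1854!) = 83

Legendre's formula: v_p(n!) = Σ_{k ≥ 1} ⌊n / p^k⌋. For p = 23, n = 1854, the terms are:
  ⌊1854/23^1⌋ = ⌊1854/23⌋ = 80
  ⌊1854/23^2⌋ = ⌊1854/529⌋ = 3
(the next term ⌊1854/23^3⌋ = 0, terminating the sum). Summing: v_23(1854!) = 80 + 3 = 83.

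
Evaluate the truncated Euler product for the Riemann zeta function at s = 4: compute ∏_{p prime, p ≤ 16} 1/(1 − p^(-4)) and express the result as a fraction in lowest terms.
∏ = 11033033011/10194124800

The primes p ≤ 16 are [2, 3, 5, 7, 11, 13]. For each prime, (1 − 1/p^4)^(-1) = p^4 / (p^4 − 1). The product is (1 − 1/2^4)^(-1), (1 − 1/3^4)^(-1), (1 − 1/5^4)^(-1), (1 − 1/7^4)^(-1), (1 − 1/11^4)^(-1), (1 − 1/13^4)^(-1) = ∏ p^4 / (p^4 − 1) = 11033033011/10194124800.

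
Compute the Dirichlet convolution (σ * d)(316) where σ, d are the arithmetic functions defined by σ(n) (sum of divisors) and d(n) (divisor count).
(σ * d)(316) = 1312

Divisors of 316: [1, 2, 4, 79, 158, 316]. For each d | 316:
  d = 1: σ(1) · d(316/1) = 1 · 6 = 6
  d = 2: σ(2) · d(316/2) = 3 · 4 = 12
  d = 4: σ(4) · d(316/4) = 7 · 2 = 14
  d = 79: σ(79) · d(316/79) = 80 · 3 = 240
  d = 158: σ(158) · d(316/158) = 240 · 2 = 480
  d = 316: σ(316) · d(316/316) = 560 · 1 = 560
Summing: (σ * d)(316) = 6 + 12 + 14 + 240 + 480 + 560 = 1312.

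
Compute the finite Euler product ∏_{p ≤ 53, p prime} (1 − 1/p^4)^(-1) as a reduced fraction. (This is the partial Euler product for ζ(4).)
∏ = 750937919501355467062347671738968589096863062629/693820677147413996973765862820413440000000000000

The primes p ≤ 53 are [2, 3, 5, 7, 11, 13, 17, 19, 23, 29, 31, 37, 41, 43, 47, 53]. For each prime, (1 − 1/p^4)^(-1) = p^4 / (p^4 − 1). The product is (1 − 1/2^4)^(-1), (1 − 1/3^4)^(-1), (1 − 1/5^4)^(-1), (1 − 1/7^4)^(-1), (1 − 1/11^4)^(-1), (1 − 1/13^4)^(-1), (1 − 1/17^4)^(-1), (1 − 1/19^4)^(-1), (1 − 1/23^4)^(-1), (1 − 1/29^4)^(-1), (1 − 1/31^4)^(-1), (1 − 1/37^4)^(-1), (1 − 1/41^4)^(-1), (1 − 1/43^4)^(-1), (1 − 1/47^4)^(-1), (1 − 1/53^4)^(-1) = ∏ p^4 / (p^4 − 1) = 750937919501355467062347671738968589096863062629/693820677147413996973765862820413440000000000000.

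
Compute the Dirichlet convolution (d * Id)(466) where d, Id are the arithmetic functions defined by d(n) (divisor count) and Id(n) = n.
(d * Id)(466) = 940

Divisors of 466: [1, 2, 233, 466]. For each d | 466:
  d = 1: d(1) · Id(466/1) = 1 · 466 = 466
  d = 2: d(2) · Id(466/2) = 2 · 233 = 466
  d = 233: d(233) · Id(466/233) = 2 · 2 = 4
  d = 466: d(466) · Id(466/466) = 4 · 1 = 4
Summing: (d * Id)(466) = 466 + 466 + 4 + 4 = 940.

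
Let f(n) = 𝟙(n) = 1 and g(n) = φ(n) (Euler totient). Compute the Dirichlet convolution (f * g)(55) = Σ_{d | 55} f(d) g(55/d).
(𝟙 * φ)(55) = 55

Divisors of 55: [1, 5, 11, 55]. For each d | 55:
  d = 1: 𝟙(1) · φ(55/1) = 1 · 40 = 40
  d = 5: 𝟙(5) · φ(55/5) = 1 · 10 = 10
  d = 11: 𝟙(11) · φ(55/11) = 1 · 4 = 4
  d = 55: 𝟙(55) · φ(55/55) = 1 · 1 = 1
Summing: (𝟙 * φ)(55) = 40 + 10 + 4 + 1 = 55.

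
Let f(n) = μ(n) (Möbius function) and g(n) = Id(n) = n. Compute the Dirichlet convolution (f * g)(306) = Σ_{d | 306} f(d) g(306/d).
(μ * Id)(306) = 96

Divisors of 306: [1, 2, 3, 6, 9, 17, 18, 34, 51, 102, 153, 306]. For each d | 306:
  d = 1: μ(1) · Id(306/1) = 1 · 306 = 306
  d = 2: μ(2) · Id(306/2) = -1 · 153 = -153
  d = 3: μ(3) · Id(306/3) = -1 · 102 = -102
  d = 6: μ(6) · Id(306/6) = 1 · 51 = 51
  d = 9: μ(9) · Id(306/9) = 0 · 34 = 0
  d = 17: μ(17) · Id(306/17) = -1 · 18 = -18
  d = 18: μ(18) · Id(306/18) = 0 · 17 = 0
  d = 34: μ(34) · Id(306/34) = 1 · 9 = 9
  d = 51: μ(51) · Id(306/51) = 1 · 6 = 6
  d = 102: μ(102) · Id(306/102) = -1 · 3 = -3
  d = 153: μ(153) · Id(306/153) = 0 · 2 = 0
  d = 306: μ(306) · Id(306/306) = 0 · 1 = 0
Summing: (μ * Id)(306) = 306 + -153 + -102 + 51 + 0 + -18 + 0 + 9 + 6 + -3 + 0 + 0 = 96.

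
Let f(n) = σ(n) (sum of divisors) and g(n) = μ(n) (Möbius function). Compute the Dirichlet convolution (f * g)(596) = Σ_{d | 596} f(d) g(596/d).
(σ * μ)(596) = 596

Divisors of 596: [1, 2, 4, 149, 298, 596]. For each d | 596:
  d = 1: σ(1) · μ(596/1) = 1 · 0 = 0
  d = 2: σ(2) · μ(596/2) = 3 · 1 = 3
  d = 4: σ(4) · μ(596/4) = 7 · -1 = -7
  d = 149: σ(149) · μ(596/149) = 150 · 0 = 0
  d = 298: σ(298) · μ(596/298) = 450 · -1 = -450
  d = 596: σ(596) · μ(596/596) = 1050 · 1 = 1050
Summing: (σ * μ)(596) = 0 + 3 + -7 + 0 + -450 + 1050 = 596.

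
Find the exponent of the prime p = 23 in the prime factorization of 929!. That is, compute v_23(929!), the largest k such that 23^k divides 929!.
v_23(929!) = 41

Legendre's formula: v_p(n!) = Σ_{k ≥ 1} ⌊n / p^k⌋. For p = 23, n = 929, the terms are:
  ⌊929/23^1⌋ = ⌊929/23⌋ = 40
  ⌊929/23^2⌋ = ⌊929/529⌋ = 1
(the next term ⌊929/23^3⌋ = 0, terminating the sum). Summing: v_23(929!) = 40 + 1 = 41.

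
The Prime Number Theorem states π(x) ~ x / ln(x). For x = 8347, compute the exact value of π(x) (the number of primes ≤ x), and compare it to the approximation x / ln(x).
π(8347) = 1045;  x/ln(x) ≈ 924.40;  relative error ≈ 11.54%.

Directly count primes up to 8347: π(8347) = 1045. The PNT approximation gives 8347/ln(8347) ≈ 8347/9.02966 ≈ 924.40. Relative error (π(x) − x/ln(x)) / π(x) ≈ 11.54%; the approximation is known to undercount slightly (Li(x) is a better estimate).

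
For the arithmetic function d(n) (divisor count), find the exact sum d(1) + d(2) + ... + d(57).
Σ_{n ≤ 57} d(n) = 243

Compute d(n) for each 1 ≤ n ≤ 57: d(1) = 1, d(2) = 2, d(3) = 2, d(4) = 3, d(5) = 2, d(6) = 4, d(7) = 2, d(8) = 4, d(9) = 3, d(10) = 4, d(11) = 2, d(12) = 6, d(13) = 2, d(14) = 4, d(15) = 4, d(16) = 5, d(17) = 2, d(18) = 6, d(19) = 2, d(20) = 6, d(21) = 4, d(22) = 4, d(23) = 2, d(24) = 8, d(25) = 3, d(26) = 4, d(27) = 4, d(28) = 6, d(29) = 2, d(30) = 8, d(31) = 2, d(32) = 6, d(33) = 4, d(34) = 4, d(35) = 4, d(36) = 9, d(37) = 2, d(38) = 4, d(39) = 4, d(40) = 8, d(41) = 2, d(42) = 8, d(43) = 2, d(44) = 6, d(45) = 6, d(46) = 4, d(47) = 2, d(48) = 10, d(49) = 3, d(50) = 6, d(51) = 4, d(52) = 6, d(53) = 2, d(54) = 8, d(55) = 4, d(56) = 8, d(57) = 4. Summing all 57 values: 243. (Dirichlet's divisor formula: Σ_{n ≤ x} d(n) = x ln(x) + (2γ − 1) x + O(√x). For x = 57, the asymptotic estimate is ≈ 239.26.)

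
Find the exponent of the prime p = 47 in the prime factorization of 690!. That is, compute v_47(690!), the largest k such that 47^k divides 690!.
v_47(690!) = 14

Legendre's formula: v_p(n!) = Σ_{k ≥ 1} ⌊n / p^k⌋. For p = 47, n = 690, the terms are:
  ⌊690/47^1⌋ = ⌊690/47⌋ = 14
(the next term ⌊690/47^2⌋ = 0, terminating the sum). Summing: v_47(690!) = 14 = 14.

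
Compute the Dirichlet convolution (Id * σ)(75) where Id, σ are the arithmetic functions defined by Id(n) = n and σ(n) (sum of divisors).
(Id * σ)(75) = 602

Divisors of 75: [1, 3, 5, 15, 25, 75]. For each d | 75:
  d = 1: Id(1) · σ(75/1) = 1 · 124 = 124
  d = 3: Id(3) · σ(75/3) = 3 · 31 = 93
  d = 5: Id(5) · σ(75/5) = 5 · 24 = 120
  d = 15: Id(15) · σ(75/15) = 15 · 6 = 90
  d = 25: Id(25) · σ(75/25) = 25 · 4 = 100
  d = 75: Id(75) · σ(75/75) = 75 · 1 = 75
Summing: (Id * σ)(75) = 124 + 93 + 120 + 90 + 100 + 75 = 602.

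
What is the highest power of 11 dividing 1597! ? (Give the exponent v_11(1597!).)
v_11(1597!) = 159

Legendre's formula: v_p(n!) = Σ_{k ≥ 1} ⌊n / p^k⌋. For p = 11, n = 1597, the terms are:
  ⌊1597/11^1⌋ = ⌊1597/11⌋ = 145
  ⌊1597/11^2⌋ = ⌊1597/121⌋ = 13
  ⌊1597/11^3⌋ = ⌊1597/1331⌋ = 1
(the next term ⌊1597/11^4⌋ = 0, terminating the sum). Summing: v_11(1597!) = 145 + 13 + 1 = 159.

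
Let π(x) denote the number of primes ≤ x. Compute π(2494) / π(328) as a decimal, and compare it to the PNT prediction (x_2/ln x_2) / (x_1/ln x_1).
π(2494)/π(328) = 367/66 ≈ 5.5606;  PNT prediction ≈ 5.6316.

π(328) = 66 and π(2494) = 367, so π(2494)/π(328) ≈ 5.5606. The PNT-predicted ratio is (2494/ln(2494)) / (328/ln(328)) ≈ 5.6316. The two agree to within a few percent, as expected.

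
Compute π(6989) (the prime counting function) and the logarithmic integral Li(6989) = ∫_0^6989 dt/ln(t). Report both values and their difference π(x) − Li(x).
π(6989) = 898;  Li(6989) ≈ 913.09;  π(x) − Li(x) ≈ -15.09.

Direct count of primes ≤ 6989 gives π(6989) = 898. Numerical evaluation of the logarithmic integral gives Li(6989) ≈ 913.09. The difference π(x) − Li(x) ≈ -15.09 is typically negative for small/moderate x (Li(x) overestimates), though Littlewood's theorem shows this sign changes infinitely often.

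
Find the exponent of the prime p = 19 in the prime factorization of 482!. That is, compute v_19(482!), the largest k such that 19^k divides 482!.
v_19(482!) = 26

Legendre's formula: v_p(n!) = Σ_{k ≥ 1} ⌊n / p^k⌋. For p = 19, n = 482, the terms are:
  ⌊482/19^1⌋ = ⌊482/19⌋ = 25
  ⌊482/19^2⌋ = ⌊482/361⌋ = 1
(the next term ⌊482/19^3⌋ = 0, terminating the sum). Summing: v_19(482!) = 25 + 1 = 26.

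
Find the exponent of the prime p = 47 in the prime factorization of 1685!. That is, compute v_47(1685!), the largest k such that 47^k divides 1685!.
v_47(1685!) = 35

Legendre's formula: v_p(n!) = Σ_{k ≥ 1} ⌊n / p^k⌋. For p = 47, n = 1685, the terms are:
  ⌊1685/47^1⌋ = ⌊1685/47⌋ = 35
(the next term ⌊1685/47^2⌋ = 0, terminating the sum). Summing: v_47(1685!) = 35 = 35.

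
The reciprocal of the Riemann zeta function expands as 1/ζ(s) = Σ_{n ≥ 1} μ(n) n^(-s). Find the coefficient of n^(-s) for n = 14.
μ(14) = 1

Factor n = 14 = 2 · 7. μ(n) = 0 if any exponent ≥ 2 (not squarefree); otherwise μ(n) = (−1)^{ω(n)} where ω(n) is the number of distinct prime factors. Applying: μ(14) = 1.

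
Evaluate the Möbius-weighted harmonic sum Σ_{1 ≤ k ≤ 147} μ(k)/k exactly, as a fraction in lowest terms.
Σ μ(k)/k = 66670440746206079837278951558338834430808994180477323/3338215550199730022503077710549980019122111551066811030

Values of μ(k) for 1 ≤ k ≤ 147: μ(1) = 1, μ(2) = -1, μ(3) = -1, μ(5) = -1, μ(6) = 1, μ(7) = -1, μ(10) = 1, μ(11) = -1, μ(13) = -1, μ(14) = 1, μ(15) = 1, μ(17) = -1, μ(19) = -1, μ(21) = 1, μ(22) = 1, μ(23) = -1, μ(26) = 1, μ(29) = -1, μ(30) = -1, μ(31) = -1, μ(33) = 1, μ(34) = 1, μ(35) = 1, μ(37) = -1, μ(38) = 1, μ(39) = 1, μ(41) = -1, μ(42) = -1, μ(43) = -1, μ(46) = 1, μ(47) = -1, μ(51) = 1, μ(53) = -1, μ(55) = 1, μ(57) = 1, μ(58) = 1, μ(59) = -1, μ(61) = -1, μ(62) = 1, μ(65) = 1, μ(66) = -1, μ(67) = -1, μ(69) = 1, μ(70) = -1, μ(71) = -1, μ(73) = -1, μ(74) = 1, μ(77) = 1, μ(78) = -1, μ(79) = -1, μ(82) = 1, μ(83) = -1, μ(85) = 1, μ(86) = 1, μ(87) = 1, μ(89) = -1, μ(91) = 1, μ(93) = 1, μ(94) = 1, μ(95) = 1, μ(97) = -1, μ(101) = -1, μ(102) = -1, μ(103) = -1, μ(105) = -1, μ(106) = 1, μ(107) = -1, μ(109) = -1, μ(110) = -1, μ(111) = 1, μ(113) = -1, μ(114) = -1, μ(115) = 1, μ(118) = 1, μ(119) = 1, μ(122) = 1, μ(123) = 1, μ(127) = -1, μ(129) = 1, μ(130) = -1, μ(131) = -1, μ(133) = 1, μ(134) = 1, μ(137) = -1, μ(138) = -1, μ(139) = -1, μ(141) = 1, μ(142) = 1, μ(143) = 1, μ(145) = 1, μ(146) = 1, with μ = 0 on non-squarefree integers. Summing μ(k)/k for k where μ(k) ≠ 0 gives 66670440746206079837278951558338834430808994180477323/3338215550199730022503077710549980019122111551066811030 ≈ 0.0200. (PNT ⟺ this sum → 0 as n → ∞.)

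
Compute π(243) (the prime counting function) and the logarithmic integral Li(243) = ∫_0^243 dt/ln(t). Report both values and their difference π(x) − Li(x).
π(243) = 53;  Li(243) ≈ 58.16;  π(x) − Li(x) ≈ -5.16.

Direct count of primes ≤ 243 gives π(243) = 53. Numerical evaluation of the logarithmic integral gives Li(243) ≈ 58.16. The difference π(x) − Li(x) ≈ -5.16 is typically negative for small/moderate x (Li(x) overestimates), though Littlewood's theorem shows this sign changes infinitely often.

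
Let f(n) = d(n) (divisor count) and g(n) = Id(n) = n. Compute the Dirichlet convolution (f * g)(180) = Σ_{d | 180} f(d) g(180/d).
(d * Id)(180) = 1386

Divisors of 180: [1, 2, 3, 4, 5, 6, 9, 10, 12, 15, 18, 20, 30, 36, 45, 60, 90, 180]. For each d | 180:
  d = 1: d(1) · Id(180/1) = 1 · 180 = 180
  d = 2: d(2) · Id(180/2) = 2 · 90 = 180
  d = 3: d(3) · Id(180/3) = 2 · 60 = 120
  d = 4: d(4) · Id(180/4) = 3 · 45 = 135
  d = 5: d(5) · Id(180/5) = 2 · 36 = 72
  d = 6: d(6) · Id(180/6) = 4 · 30 = 120
  d = 9: d(9) · Id(180/9) = 3 · 20 = 60
  d = 10: d(10) · Id(180/10) = 4 · 18 = 72
  d = 12: d(12) · Id(180/12) = 6 · 15 = 90
  d = 15: d(15) · Id(180/15) = 4 · 12 = 48
  d = 18: d(18) · Id(180/18) = 6 · 10 = 60
  d = 20: d(20) · Id(180/20) = 6 · 9 = 54
  d = 30: d(30) · Id(180/30) = 8 · 6 = 48
  d = 36: d(36) · Id(180/36) = 9 · 5 = 45
  d = 45: d(45) · Id(180/45) = 6 · 4 = 24
  d = 60: d(60) · Id(180/60) = 12 · 3 = 36
  d = 90: d(90) · Id(180/90) = 12 · 2 = 24
  d = 180: d(180) · Id(180/180) = 18 · 1 = 18
Summing: (d * Id)(180) = 180 + 180 + 120 + 135 + 72 + 120 + 60 + 72 + 90 + 48 + 60 + 54 + 48 + 45 + 24 + 36 + 24 + 18 = 1386.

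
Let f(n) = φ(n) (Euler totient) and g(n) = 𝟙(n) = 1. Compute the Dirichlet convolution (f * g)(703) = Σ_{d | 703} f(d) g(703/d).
(φ * 𝟙)(703) = 703

Divisors of 703: [1, 19, 37, 703]. For each d | 703:
  d = 1: φ(1) · 𝟙(703/1) = 1 · 1 = 1
  d = 19: φ(19) · 𝟙(703/19) = 18 · 1 = 18
  d = 37: φ(37) · 𝟙(703/37) = 36 · 1 = 36
  d = 703: φ(703) · 𝟙(703/703) = 648 · 1 = 648
Summing: (φ * 𝟙)(703) = 1 + 18 + 36 + 648 = 703.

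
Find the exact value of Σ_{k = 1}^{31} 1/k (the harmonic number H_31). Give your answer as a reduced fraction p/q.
H_31 = 290774257297357/72201776446800

Direct summation: H_31 = 1 + 1/2 + ... + 1/31. The least common denominator is lcm(1, ..., 31) = 72201776446800; over this denominator the numerator is 72201776446800 + 36100888223400 + 24067258815600 + 18050444111700 + 14440355289360 + 12033629407800 + 10314539492400 + 9025222055850 + 8022419605200 + 7220177644680 + 6563797858800 + 6016814703900 + 5553982803600 + 5157269746200 + 4813451763120 + 4512611027925 + 4247163320400 + 4011209802600 + 3800093497200 + 3610088822340 + 3438179830800 + 3281898929400 + 3139207671600 + 3008407351950 + 2888071057872 + 2776991401800 + 2674139868400 + 2578634873100 + 2489716429200 + 2406725881560 + 2329089562800 = 290774257297357, so H_31 = 290774257297357/72201776446800 (already in lowest terms) ≈ 4.02725. (The PNT-adjacent estimate ln(31) + γ ≈ 4.01120 matches within O(1/n).)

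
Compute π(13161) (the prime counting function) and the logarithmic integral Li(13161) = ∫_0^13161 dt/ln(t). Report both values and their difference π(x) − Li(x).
π(13161) = 1565;  Li(13161) ≈ 1584.09;  π(x) − Li(x) ≈ -19.09.

Direct count of primes ≤ 13161 gives π(13161) = 1565. Numerical evaluation of the logarithmic integral gives Li(13161) ≈ 1584.09. The difference π(x) − Li(x) ≈ -19.09 is typically negative for small/moderate x (Li(x) overestimates), though Littlewood's theorem shows this sign changes infinitely often.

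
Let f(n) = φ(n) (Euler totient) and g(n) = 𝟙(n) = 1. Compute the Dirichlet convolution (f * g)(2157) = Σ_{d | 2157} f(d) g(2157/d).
(φ * 𝟙)(2157) = 2157

Divisors of 2157: [1, 3, 719, 2157]. For each d | 2157:
  d = 1: φ(1) · 𝟙(2157/1) = 1 · 1 = 1
  d = 3: φ(3) · 𝟙(2157/3) = 2 · 1 = 2
  d = 719: φ(719) · 𝟙(2157/719) = 718 · 1 = 718
  d = 2157: φ(2157) · 𝟙(2157/2157) = 1436 · 1 = 1436
Summing: (φ * 𝟙)(2157) = 1 + 2 + 718 + 1436 = 2157.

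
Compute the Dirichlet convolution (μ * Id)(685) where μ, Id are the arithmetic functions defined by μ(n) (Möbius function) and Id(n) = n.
(μ * Id)(685) = 544

Divisors of 685: [1, 5, 137, 685]. For each d | 685:
  d = 1: μ(1) · Id(685/1) = 1 · 685 = 685
  d = 5: μ(5) · Id(685/5) = -1 · 137 = -137
  d = 137: μ(137) · Id(685/137) = -1 · 5 = -5
  d = 685: μ(685) · Id(685/685) = 1 · 1 = 1
Summing: (μ * Id)(685) = 685 + -137 + -5 + 1 = 544.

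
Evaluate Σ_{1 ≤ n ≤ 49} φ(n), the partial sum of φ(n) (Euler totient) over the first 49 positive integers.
Σ_{n ≤ 49} φ(n) = 754

Compute φ(n) for each 1 ≤ n ≤ 49: φ(1) = 1, φ(2) = 1, φ(3) = 2, φ(4) = 2, φ(5) = 4, φ(6) = 2, φ(7) = 6, φ(8) = 4, φ(9) = 6, φ(10) = 4, φ(11) = 10, φ(12) = 4, φ(13) = 12, φ(14) = 6, φ(15) = 8, φ(16) = 8, φ(17) = 16, φ(18) = 6, φ(19) = 18, φ(20) = 8, φ(21) = 12, φ(22) = 10, φ(23) = 22, φ(24) = 8, φ(25) = 20, φ(26) = 12, φ(27) = 18, φ(28) = 12, φ(29) = 28, φ(30) = 8, φ(31) = 30, φ(32) = 16, φ(33) = 20, φ(34) = 16, φ(35) = 24, φ(36) = 12, φ(37) = 36, φ(38) = 18, φ(39) = 24, φ(40) = 16, φ(41) = 40, φ(42) = 12, φ(43) = 42, φ(44) = 20, φ(45) = 24, φ(46) = 22, φ(47) = 46, φ(48) = 16, φ(49) = 42. Summing all 49 values: 754. (Average order: Σ_{n ≤ x} φ(n) ~ (3/π²) x². For x = 49, (3/π²)·49² ≈ 729.82.)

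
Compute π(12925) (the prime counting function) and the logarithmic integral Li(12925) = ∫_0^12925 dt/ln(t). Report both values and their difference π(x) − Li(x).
π(12925) = 1540;  Li(12925) ≈ 1559.19;  π(x) − Li(x) ≈ -19.19.

Direct count of primes ≤ 12925 gives π(12925) = 1540. Numerical evaluation of the logarithmic integral gives Li(12925) ≈ 1559.19. The difference π(x) − Li(x) ≈ -19.19 is typically negative for small/moderate x (Li(x) overestimates), though Littlewood's theorem shows this sign changes infinitely often.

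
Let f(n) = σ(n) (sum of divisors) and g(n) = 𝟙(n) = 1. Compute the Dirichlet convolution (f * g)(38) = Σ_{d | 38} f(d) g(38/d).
(σ * 𝟙)(38) = 84

Divisors of 38: [1, 2, 19, 38]. For each d | 38:
  d = 1: σ(1) · 𝟙(38/1) = 1 · 1 = 1
  d = 2: σ(2) · 𝟙(38/2) = 3 · 1 = 3
  d = 19: σ(19) · 𝟙(38/19) = 20 · 1 = 20
  d = 38: σ(38) · 𝟙(38/38) = 60 · 1 = 60
Summing: (σ * 𝟙)(38) = 1 + 3 + 20 + 60 = 84.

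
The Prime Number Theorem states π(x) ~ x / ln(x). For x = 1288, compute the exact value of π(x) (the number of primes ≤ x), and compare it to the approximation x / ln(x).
π(1288) = 208;  x/ln(x) ≈ 179.87;  relative error ≈ 13.53%.

Directly count primes up to 1288: π(1288) = 208. The PNT approximation gives 1288/ln(1288) ≈ 1288/7.16085 ≈ 179.87. Relative error (π(x) − x/ln(x)) / π(x) ≈ 13.53%; the approximation is known to undercount slightly (Li(x) is a better estimate).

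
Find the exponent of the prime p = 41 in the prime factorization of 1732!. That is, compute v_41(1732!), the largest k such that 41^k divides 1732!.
v_41(1732!) = 43

Legendre's formula: v_p(n!) = Σ_{k ≥ 1} ⌊n / p^k⌋. For p = 41, n = 1732, the terms are:
  ⌊1732/41^1⌋ = ⌊1732/41⌋ = 42
  ⌊1732/41^2⌋ = ⌊1732/1681⌋ = 1
(the next term ⌊1732/41^3⌋ = 0, terminating the sum). Summing: v_41(1732!) = 42 + 1 = 43.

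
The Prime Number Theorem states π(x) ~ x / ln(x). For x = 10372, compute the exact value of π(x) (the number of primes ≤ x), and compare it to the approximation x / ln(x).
π(10372) = 1272;  x/ln(x) ≈ 1121.68;  relative error ≈ 11.82%.

Directly count primes up to 10372: π(10372) = 1272. The PNT approximation gives 10372/ln(10372) ≈ 10372/9.24687 ≈ 1121.68. Relative error (π(x) − x/ln(x)) / π(x) ≈ 11.82%; the approximation is known to undercount slightly (Li(x) is a better estimate).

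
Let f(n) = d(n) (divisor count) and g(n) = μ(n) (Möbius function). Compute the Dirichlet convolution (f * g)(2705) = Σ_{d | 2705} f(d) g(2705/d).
(d * μ)(2705) = 1

Divisors of 2705: [1, 5, 541, 2705]. For each d | 2705:
  d = 1: d(1) · μ(2705/1) = 1 · 1 = 1
  d = 5: d(5) · μ(2705/5) = 2 · -1 = -2
  d = 541: d(541) · μ(2705/541) = 2 · -1 = -2
  d = 2705: d(2705) · μ(2705/2705) = 4 · 1 = 4
Summing: (d * μ)(2705) = 1 + -2 + -2 + 4 = 1.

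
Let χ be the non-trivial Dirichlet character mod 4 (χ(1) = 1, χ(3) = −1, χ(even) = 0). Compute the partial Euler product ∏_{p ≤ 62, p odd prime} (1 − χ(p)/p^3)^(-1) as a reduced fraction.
∏ = 126115667482028600084463789626710364805572778792731/130156894276470431285217911893722225289762827141120

The odd primes p ≤ 62 are [3, 5, 7, 11, 13, 17, 19, 23, 29, 31, 37, 41, 43, 47, 53, 59, 61]. For each, χ(p) = 1 if p ≡ 1 mod 4, χ(p) = −1 if p ≡ 3 mod 4. Taking (1 − χ(p)/p^3)^(-1) = p^3/(p^3 − χ(p)): (1 − (-1)/3^3)^(-1) · (1 − (1)/5^3)^(-1) · (1 − (-1)/7^3)^(-1) · (1 − (-1)/11^3)^(-1) · (1 − (1)/13^3)^(-1) · (1 − (1)/17^3)^(-1) · (1 − (-1)/19^3)^(-1) · (1 − (-1)/23^3)^(-1) · (1 − (1)/29^3)^(-1) · (1 − (-1)/31^3)^(-1) · (1 − (1)/37^3)^(-1) · (1 − (1)/41^3)^(-1) · (1 − (-1)/43^3)^(-1) · (1 − (-1)/47^3)^(-1) · (1 − (1)/53^3)^(-1) · (1 − (-1)/59^3)^(-1) · (1 − (1)/61^3)^(-1) = 126115667482028600084463789626710364805572778792731/130156894276470431285217911893722225289762827141120.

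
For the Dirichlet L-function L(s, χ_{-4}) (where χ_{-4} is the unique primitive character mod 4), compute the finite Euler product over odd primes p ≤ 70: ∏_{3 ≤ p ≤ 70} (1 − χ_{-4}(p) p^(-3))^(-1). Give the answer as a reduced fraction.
∏ = 497044101252700953274063170881740849527845657594881/512972994773739111227016105418519405174088647311360

The odd primes p ≤ 70 are [3, 5, 7, 11, 13, 17, 19, 23, 29, 31, 37, 41, 43, 47, 53, 59, 61, 67]. For each, χ(p) = 1 if p ≡ 1 mod 4, χ(p) = −1 if p ≡ 3 mod 4. Taking (1 − χ(p)/p^3)^(-1) = p^3/(p^3 − χ(p)): (1 − (-1)/3^3)^(-1) · (1 − (1)/5^3)^(-1) · (1 − (-1)/7^3)^(-1) · (1 − (-1)/11^3)^(-1) · (1 − (1)/13^3)^(-1) · (1 − (1)/17^3)^(-1) · (1 − (-1)/19^3)^(-1) · (1 − (-1)/23^3)^(-1) · (1 − (1)/29^3)^(-1) · (1 − (-1)/31^3)^(-1) · (1 − (1)/37^3)^(-1) · (1 − (1)/41^3)^(-1) · (1 − (-1)/43^3)^(-1) · (1 − (-1)/47^3)^(-1) · (1 − (1)/53^3)^(-1) · (1 − (-1)/59^3)^(-1) · (1 − (1)/61^3)^(-1) · (1 − (-1)/67^3)^(-1) = 497044101252700953274063170881740849527845657594881/512972994773739111227016105418519405174088647311360.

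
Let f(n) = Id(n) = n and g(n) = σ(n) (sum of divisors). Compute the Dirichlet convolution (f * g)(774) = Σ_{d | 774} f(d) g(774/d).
(Id * σ)(774) = 14790

Divisors of 774: [1, 2, 3, 6, 9, 18, 43, 86, 129, 258, 387, 774]. For each d | 774:
  d = 1: Id(1) · σ(774/1) = 1 · 1716 = 1716
  d = 2: Id(2) · σ(774/2) = 2 · 572 = 1144
  d = 3: Id(3) · σ(774/3) = 3 · 528 = 1584
  d = 6: Id(6) · σ(774/6) = 6 · 176 = 1056
  d = 9: Id(9) · σ(774/9) = 9 · 132 = 1188
  d = 18: Id(18) · σ(774/18) = 18 · 44 = 792
  d = 43: Id(43) · σ(774/43) = 43 · 39 = 1677
  d = 86: Id(86) · σ(774/86) = 86 · 13 = 1118
  d = 129: Id(129) · σ(774/129) = 129 · 12 = 1548
  d = 258: Id(258) · σ(774/258) = 258 · 4 = 1032
  d = 387: Id(387) · σ(774/387) = 387 · 3 = 1161
  d = 774: Id(774) · σ(774/774) = 774 · 1 = 774
Summing: (Id * σ)(774) = 1716 + 1144 + 1584 + 1056 + 1188 + 792 + 1677 + 1118 + 1548 + 1032 + 1161 + 774 = 14790.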